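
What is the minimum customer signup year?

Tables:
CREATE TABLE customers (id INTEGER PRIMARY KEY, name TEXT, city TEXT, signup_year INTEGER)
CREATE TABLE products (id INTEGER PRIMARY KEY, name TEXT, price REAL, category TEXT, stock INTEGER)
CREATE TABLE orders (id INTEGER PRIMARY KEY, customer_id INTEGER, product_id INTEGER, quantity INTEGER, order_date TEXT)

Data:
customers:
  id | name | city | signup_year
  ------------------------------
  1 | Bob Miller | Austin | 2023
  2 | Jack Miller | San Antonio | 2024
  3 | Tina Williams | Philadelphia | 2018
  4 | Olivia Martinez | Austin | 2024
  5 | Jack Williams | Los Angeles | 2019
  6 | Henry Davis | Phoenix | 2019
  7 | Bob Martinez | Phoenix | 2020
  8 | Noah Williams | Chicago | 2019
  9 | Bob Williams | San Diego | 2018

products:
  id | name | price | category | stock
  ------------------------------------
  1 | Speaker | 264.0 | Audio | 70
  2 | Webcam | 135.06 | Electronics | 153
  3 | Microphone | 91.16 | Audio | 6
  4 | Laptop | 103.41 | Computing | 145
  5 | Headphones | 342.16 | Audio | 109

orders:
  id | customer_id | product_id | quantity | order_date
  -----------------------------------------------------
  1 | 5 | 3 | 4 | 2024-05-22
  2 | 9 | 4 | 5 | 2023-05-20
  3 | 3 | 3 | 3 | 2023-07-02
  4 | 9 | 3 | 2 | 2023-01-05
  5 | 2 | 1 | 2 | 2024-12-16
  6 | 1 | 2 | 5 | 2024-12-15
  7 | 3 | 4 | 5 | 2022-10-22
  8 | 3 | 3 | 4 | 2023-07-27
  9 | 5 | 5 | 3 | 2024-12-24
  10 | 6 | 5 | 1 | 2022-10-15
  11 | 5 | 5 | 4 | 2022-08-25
SELECT MIN(signup_year) FROM customers

Execution result:
2018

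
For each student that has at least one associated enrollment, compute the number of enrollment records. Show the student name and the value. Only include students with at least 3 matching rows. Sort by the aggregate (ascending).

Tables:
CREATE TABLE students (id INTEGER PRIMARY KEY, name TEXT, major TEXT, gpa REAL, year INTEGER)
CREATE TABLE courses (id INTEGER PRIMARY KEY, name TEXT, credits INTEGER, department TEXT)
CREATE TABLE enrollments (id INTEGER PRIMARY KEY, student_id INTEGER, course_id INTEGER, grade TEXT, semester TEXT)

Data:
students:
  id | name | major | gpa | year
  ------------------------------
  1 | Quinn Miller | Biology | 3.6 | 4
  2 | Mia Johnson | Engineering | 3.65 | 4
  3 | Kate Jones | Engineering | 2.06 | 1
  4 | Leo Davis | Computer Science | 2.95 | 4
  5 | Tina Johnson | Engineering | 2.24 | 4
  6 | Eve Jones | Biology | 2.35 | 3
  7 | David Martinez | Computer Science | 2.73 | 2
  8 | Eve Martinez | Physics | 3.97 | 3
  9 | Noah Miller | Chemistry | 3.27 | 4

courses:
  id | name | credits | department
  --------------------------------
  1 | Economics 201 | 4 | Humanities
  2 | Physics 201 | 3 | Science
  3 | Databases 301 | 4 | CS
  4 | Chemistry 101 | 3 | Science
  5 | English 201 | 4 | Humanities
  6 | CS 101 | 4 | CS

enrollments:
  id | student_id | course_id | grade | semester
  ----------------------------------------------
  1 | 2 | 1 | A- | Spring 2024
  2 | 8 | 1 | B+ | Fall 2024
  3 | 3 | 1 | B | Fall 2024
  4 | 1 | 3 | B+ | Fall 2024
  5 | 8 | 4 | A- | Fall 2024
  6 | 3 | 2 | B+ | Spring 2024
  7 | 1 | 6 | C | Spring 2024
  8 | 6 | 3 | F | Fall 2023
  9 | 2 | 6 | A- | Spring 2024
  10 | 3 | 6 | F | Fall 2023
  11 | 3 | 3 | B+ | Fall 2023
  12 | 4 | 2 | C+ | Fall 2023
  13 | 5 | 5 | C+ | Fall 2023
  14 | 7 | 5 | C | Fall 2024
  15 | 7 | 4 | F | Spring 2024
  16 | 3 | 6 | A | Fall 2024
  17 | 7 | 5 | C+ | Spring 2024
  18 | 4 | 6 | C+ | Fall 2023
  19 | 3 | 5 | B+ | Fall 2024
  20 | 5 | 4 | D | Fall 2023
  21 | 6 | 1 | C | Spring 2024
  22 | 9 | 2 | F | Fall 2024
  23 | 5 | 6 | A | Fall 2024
SELECT p.name, COUNT(*) AS n FROM enrollments c JOIN students p ON c.student_id = p.id GROUP BY p.id, p.name HAVING COUNT(*) >= 3 ORDER BY n ASC

Execution result:
name | n
Tina Johnson | 3
David Martinez | 3
Kate Jones | 6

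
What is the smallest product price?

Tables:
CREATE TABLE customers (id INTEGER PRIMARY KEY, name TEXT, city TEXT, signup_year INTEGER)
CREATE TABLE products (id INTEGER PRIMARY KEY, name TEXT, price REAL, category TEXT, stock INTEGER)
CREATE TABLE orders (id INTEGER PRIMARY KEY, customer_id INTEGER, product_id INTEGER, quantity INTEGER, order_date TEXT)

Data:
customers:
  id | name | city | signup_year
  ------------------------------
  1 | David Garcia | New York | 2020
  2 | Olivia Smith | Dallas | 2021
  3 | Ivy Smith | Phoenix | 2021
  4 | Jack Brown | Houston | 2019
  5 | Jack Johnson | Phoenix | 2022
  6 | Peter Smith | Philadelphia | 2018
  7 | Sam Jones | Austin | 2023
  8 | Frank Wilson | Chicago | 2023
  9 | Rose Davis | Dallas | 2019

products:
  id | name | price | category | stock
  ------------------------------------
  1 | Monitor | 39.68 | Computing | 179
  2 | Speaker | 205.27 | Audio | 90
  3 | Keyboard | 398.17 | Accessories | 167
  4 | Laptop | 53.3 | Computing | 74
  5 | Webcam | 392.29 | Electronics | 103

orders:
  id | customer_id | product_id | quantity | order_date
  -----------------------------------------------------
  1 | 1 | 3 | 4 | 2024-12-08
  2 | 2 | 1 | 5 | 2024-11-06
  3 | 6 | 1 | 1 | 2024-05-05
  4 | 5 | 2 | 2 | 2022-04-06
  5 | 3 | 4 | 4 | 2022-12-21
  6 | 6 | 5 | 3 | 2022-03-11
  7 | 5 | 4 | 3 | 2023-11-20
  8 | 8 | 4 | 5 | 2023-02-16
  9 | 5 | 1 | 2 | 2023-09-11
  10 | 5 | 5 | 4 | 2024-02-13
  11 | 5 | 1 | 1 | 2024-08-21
SELECT MIN(price) FROM products

Execution result:
39.68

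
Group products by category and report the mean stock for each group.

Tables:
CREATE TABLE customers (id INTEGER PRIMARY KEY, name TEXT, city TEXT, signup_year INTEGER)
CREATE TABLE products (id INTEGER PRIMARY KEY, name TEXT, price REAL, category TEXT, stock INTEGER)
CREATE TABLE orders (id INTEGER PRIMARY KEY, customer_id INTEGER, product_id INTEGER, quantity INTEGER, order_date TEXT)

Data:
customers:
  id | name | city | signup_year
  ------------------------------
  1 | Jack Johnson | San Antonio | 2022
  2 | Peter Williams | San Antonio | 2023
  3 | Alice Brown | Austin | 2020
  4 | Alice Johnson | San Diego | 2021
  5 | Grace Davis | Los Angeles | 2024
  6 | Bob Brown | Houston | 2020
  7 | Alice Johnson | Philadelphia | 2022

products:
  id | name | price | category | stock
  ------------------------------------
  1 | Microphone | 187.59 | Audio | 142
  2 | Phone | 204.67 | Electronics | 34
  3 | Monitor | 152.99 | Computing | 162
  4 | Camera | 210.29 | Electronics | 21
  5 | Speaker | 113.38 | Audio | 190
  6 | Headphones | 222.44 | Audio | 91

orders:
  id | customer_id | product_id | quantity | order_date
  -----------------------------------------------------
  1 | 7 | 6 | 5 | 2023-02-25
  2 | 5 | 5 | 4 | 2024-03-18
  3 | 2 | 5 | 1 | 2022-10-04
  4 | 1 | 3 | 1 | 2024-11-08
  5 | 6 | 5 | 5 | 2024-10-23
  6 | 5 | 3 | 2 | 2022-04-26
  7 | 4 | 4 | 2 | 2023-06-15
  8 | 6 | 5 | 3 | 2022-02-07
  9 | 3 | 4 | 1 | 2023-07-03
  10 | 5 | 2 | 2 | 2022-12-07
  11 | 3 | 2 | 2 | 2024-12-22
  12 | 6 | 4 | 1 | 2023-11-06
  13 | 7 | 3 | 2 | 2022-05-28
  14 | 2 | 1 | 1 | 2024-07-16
SELECT category, AVG(stock) AS avg_stock FROM products GROUP BY category

Execution result:
category | avg_stock
Audio | 141.00
Computing | 162.00
Electronics | 27.50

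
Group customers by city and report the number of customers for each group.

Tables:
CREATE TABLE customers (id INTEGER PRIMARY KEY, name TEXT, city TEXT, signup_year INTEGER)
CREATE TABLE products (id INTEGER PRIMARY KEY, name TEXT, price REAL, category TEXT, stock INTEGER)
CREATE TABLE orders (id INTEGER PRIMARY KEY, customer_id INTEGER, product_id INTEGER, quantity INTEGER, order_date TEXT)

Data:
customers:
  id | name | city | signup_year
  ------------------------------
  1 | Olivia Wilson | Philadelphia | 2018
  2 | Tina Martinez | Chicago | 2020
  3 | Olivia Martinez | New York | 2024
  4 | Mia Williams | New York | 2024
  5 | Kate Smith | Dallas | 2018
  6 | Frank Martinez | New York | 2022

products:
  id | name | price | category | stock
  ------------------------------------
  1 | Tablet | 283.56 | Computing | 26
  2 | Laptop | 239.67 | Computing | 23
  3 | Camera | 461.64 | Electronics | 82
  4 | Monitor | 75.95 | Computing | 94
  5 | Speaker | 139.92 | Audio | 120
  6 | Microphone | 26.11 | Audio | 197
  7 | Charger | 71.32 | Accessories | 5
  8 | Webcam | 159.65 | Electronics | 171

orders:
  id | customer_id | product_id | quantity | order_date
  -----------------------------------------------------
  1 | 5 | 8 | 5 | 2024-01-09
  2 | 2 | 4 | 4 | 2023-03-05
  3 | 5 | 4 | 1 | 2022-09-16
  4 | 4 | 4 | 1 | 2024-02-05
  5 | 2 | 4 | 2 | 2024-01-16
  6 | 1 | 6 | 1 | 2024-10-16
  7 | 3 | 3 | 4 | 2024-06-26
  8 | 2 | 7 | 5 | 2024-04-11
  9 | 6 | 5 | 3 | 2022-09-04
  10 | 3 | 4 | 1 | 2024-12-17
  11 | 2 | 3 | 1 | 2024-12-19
SELECT city, COUNT(*) AS n FROM customers GROUP BY city

Execution result:
city | n
Chicago | 1
Dallas | 1
New York | 3
Philadelphia | 1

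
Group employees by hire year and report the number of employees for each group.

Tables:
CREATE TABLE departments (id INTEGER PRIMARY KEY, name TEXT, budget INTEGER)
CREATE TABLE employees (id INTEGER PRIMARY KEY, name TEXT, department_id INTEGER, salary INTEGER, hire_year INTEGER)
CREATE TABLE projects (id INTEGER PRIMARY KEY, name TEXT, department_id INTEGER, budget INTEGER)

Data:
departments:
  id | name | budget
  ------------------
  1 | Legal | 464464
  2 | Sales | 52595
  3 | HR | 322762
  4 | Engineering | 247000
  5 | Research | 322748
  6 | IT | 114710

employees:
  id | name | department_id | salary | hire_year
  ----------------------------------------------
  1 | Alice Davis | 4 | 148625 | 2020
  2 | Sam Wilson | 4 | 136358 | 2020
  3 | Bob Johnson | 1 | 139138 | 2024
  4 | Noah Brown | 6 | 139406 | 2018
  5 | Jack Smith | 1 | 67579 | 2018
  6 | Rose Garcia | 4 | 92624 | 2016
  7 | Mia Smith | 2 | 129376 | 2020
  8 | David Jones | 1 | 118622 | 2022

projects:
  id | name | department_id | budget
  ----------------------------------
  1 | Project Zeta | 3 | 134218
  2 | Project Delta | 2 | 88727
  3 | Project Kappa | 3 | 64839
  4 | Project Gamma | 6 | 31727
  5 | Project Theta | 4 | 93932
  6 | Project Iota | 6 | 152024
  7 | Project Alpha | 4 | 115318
SELECT hire_year, COUNT(*) AS n FROM employees GROUP BY hire_year

Execution result:
hire_year | n
2016 | 1
2018 | 2
2020 | 3
2022 | 1
2024 | 1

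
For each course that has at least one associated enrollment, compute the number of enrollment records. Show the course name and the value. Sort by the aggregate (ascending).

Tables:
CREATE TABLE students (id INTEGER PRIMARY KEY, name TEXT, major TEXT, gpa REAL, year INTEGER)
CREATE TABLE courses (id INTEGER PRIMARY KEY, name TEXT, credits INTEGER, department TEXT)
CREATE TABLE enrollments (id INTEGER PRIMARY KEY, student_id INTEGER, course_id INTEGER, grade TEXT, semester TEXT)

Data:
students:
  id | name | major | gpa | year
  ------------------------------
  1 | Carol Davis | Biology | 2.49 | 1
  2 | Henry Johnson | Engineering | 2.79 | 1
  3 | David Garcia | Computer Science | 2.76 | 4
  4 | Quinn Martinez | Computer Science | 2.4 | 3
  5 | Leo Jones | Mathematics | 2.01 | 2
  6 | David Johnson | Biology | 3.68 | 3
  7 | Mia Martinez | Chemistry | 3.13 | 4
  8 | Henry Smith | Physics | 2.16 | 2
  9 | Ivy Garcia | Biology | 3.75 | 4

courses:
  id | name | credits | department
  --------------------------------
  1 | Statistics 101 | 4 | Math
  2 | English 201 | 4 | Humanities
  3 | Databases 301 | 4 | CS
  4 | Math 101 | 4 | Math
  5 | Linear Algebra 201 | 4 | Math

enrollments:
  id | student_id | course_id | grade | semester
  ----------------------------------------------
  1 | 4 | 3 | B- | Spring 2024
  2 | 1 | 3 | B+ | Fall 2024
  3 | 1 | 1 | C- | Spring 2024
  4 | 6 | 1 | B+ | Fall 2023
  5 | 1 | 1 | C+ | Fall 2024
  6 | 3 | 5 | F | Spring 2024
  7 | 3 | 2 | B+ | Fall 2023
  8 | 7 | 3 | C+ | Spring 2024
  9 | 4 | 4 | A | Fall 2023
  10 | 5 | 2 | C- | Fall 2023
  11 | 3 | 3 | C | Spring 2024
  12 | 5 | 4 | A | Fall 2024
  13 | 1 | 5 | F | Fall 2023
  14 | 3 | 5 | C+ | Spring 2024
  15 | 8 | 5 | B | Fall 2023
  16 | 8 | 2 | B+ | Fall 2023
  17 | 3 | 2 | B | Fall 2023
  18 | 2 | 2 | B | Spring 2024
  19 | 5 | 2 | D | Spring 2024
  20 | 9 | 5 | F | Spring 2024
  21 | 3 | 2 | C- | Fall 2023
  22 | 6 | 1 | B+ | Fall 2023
SELECT p.name, COUNT(*) AS n FROM enrollments c JOIN courses p ON c.course_id = p.id GROUP BY p.id, p.name ORDER BY n ASC

Execution result:
name | n
Math 101 | 2
Statistics 101 | 4
Databases 301 | 4
Linear Algebra 201 | 5
English 201 | 7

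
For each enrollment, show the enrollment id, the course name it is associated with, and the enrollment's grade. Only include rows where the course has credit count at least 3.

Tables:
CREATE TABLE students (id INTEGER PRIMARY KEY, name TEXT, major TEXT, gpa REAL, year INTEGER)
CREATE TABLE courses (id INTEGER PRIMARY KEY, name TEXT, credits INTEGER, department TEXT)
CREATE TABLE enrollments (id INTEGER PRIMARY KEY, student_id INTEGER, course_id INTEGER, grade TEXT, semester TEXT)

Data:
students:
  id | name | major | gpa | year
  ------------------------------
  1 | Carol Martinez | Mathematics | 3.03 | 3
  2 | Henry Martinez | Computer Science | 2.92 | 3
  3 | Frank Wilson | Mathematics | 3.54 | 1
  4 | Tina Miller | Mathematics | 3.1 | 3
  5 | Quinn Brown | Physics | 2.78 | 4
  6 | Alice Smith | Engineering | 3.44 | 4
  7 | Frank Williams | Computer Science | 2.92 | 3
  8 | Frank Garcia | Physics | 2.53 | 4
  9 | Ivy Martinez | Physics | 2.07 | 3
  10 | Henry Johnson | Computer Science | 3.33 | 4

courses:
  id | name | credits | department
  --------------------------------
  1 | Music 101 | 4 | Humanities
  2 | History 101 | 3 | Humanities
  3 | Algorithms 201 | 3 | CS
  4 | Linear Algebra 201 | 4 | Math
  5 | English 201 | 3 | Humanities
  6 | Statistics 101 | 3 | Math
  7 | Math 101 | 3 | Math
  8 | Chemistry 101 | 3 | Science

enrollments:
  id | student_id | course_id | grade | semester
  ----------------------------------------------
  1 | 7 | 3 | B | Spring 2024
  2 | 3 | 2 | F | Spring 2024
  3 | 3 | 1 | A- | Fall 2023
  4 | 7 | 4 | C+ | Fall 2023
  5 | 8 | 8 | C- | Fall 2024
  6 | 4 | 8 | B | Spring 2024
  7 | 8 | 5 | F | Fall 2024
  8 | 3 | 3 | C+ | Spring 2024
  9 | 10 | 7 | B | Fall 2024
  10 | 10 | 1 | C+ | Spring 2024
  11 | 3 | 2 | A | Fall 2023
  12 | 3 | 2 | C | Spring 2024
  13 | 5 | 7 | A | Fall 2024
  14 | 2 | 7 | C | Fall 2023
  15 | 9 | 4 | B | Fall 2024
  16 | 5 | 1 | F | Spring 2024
SELECT c.id, p.name AS course, c.grade FROM enrollments c JOIN courses p ON c.course_id = p.id WHERE p.credits >= 3

Execution result:
id | course | grade
1 | Algorithms 201 | B
2 | History 101 | F
3 | Music 101 | A-
4 | Linear Algebra 201 | C+
5 | Chemistry 101 | C-
6 | Chemistry 101 | B
7 | English 201 | F
8 | Algorithms 201 | C+
9 | Math 101 | B
10 | Music 101 | C+
11 | History 101 | A
12 | History 101 | C
13 | Math 101 | A
14 | Math 101 | C
15 | Linear Algebra 201 | B
16 | Music 101 | F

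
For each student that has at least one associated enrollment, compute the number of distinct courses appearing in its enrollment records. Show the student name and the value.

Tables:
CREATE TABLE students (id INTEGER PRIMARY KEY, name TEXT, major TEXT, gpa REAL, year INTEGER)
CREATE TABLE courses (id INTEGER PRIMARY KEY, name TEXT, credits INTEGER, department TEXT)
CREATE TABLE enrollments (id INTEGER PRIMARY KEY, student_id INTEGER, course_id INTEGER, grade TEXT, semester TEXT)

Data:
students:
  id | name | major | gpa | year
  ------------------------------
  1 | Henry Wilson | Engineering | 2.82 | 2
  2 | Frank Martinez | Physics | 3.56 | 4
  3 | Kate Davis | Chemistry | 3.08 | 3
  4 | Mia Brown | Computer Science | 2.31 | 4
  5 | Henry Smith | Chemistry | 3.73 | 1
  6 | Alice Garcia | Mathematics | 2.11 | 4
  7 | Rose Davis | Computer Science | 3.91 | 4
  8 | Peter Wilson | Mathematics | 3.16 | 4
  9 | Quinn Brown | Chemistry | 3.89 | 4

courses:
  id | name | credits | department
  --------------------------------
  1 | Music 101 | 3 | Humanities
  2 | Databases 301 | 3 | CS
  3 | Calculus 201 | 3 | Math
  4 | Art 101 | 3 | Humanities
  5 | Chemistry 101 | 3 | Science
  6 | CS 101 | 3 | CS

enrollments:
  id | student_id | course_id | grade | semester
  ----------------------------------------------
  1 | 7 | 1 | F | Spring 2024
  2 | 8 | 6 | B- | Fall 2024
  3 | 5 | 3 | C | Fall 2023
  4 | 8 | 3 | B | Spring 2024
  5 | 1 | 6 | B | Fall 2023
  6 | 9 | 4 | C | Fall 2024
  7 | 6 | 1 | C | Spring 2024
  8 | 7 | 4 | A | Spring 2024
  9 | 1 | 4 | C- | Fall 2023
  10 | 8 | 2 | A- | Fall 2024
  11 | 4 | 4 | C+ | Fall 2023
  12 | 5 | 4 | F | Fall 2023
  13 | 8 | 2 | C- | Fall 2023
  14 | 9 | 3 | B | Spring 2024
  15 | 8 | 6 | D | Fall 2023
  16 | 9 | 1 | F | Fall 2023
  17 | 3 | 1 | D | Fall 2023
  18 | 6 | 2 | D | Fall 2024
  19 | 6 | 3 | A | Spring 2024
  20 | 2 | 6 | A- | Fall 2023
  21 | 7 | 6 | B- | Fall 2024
SELECT p.name, COUNT(DISTINCT c.course_id) AS distinct_course_count FROM enrollments c JOIN students p ON c.student_id = p.id GROUP BY p.id, p.name

Execution result:
name | distinct_course_count
Henry Wilson | 2
Frank Martinez | 1
Kate Davis | 1
Mia Brown | 1
Henry Smith | 2
Alice Garcia | 3
Rose Davis | 3
Peter Wilson | 3
Quinn Brown | 3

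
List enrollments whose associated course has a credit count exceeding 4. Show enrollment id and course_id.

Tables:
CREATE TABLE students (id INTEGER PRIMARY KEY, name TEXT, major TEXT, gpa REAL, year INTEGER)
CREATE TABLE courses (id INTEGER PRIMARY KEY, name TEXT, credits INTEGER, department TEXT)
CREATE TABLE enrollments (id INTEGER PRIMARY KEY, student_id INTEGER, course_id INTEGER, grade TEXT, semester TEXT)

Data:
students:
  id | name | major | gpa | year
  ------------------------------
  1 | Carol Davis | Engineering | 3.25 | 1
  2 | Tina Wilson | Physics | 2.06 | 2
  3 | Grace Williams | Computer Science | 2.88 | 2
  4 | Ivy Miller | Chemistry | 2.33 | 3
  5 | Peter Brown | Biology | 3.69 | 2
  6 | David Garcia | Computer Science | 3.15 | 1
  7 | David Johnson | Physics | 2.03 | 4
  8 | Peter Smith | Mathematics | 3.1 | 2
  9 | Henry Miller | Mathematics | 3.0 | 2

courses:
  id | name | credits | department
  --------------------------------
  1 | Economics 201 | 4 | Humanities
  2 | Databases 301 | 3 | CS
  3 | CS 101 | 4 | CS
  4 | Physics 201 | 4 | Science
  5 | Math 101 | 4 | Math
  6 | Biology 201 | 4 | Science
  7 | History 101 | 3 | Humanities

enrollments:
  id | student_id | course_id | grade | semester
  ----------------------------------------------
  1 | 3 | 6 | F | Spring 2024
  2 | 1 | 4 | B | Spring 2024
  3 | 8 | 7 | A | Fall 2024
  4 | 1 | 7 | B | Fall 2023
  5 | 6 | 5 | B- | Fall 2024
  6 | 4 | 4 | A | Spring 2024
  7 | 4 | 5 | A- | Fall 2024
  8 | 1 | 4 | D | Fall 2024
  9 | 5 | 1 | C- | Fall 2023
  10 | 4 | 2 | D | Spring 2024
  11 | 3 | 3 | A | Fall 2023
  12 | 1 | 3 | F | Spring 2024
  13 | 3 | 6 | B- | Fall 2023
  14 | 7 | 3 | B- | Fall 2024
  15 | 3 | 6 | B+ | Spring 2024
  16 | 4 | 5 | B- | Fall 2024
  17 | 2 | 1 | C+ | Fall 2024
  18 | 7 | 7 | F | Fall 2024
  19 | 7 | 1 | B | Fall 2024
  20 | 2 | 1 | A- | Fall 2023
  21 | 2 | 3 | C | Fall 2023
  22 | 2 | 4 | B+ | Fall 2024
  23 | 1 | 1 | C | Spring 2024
SELECT id, course_id FROM enrollments WHERE course_id IN (SELECT id FROM courses WHERE credits > 4)

Execution result:
(no rows)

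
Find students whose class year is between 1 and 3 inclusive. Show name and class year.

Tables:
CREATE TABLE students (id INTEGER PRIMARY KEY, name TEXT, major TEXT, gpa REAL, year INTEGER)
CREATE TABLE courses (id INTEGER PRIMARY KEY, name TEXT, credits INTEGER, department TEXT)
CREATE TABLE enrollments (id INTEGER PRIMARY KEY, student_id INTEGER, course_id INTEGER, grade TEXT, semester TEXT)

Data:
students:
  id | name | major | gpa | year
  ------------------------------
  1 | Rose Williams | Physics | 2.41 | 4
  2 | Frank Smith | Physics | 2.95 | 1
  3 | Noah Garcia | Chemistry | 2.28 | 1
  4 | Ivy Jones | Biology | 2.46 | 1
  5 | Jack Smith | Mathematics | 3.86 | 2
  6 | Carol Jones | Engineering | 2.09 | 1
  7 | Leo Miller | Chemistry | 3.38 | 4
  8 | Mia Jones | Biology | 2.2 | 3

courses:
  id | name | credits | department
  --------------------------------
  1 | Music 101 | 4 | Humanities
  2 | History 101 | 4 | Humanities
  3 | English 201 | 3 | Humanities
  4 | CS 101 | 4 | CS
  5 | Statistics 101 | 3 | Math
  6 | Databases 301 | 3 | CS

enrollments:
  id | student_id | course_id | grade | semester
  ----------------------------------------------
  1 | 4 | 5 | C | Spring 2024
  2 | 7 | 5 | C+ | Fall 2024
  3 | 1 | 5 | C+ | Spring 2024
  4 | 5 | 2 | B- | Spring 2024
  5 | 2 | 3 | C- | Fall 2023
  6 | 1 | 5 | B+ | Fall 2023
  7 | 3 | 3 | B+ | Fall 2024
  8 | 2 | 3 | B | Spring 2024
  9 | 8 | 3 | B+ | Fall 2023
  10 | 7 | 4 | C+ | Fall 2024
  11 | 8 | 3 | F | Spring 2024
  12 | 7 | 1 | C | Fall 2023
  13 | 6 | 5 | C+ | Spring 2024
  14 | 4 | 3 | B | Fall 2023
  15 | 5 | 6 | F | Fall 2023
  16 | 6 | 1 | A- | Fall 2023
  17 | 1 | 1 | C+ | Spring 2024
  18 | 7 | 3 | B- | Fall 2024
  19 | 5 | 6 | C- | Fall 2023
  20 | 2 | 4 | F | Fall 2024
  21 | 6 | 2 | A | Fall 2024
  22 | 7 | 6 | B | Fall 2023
SELECT name, year FROM students WHERE year BETWEEN 1 AND 3

Execution result:
name | year
Frank Smith | 1
Noah Garcia | 1
Ivy Jones | 1
Jack Smith | 2
Carol Jones | 1
Mia Jones | 3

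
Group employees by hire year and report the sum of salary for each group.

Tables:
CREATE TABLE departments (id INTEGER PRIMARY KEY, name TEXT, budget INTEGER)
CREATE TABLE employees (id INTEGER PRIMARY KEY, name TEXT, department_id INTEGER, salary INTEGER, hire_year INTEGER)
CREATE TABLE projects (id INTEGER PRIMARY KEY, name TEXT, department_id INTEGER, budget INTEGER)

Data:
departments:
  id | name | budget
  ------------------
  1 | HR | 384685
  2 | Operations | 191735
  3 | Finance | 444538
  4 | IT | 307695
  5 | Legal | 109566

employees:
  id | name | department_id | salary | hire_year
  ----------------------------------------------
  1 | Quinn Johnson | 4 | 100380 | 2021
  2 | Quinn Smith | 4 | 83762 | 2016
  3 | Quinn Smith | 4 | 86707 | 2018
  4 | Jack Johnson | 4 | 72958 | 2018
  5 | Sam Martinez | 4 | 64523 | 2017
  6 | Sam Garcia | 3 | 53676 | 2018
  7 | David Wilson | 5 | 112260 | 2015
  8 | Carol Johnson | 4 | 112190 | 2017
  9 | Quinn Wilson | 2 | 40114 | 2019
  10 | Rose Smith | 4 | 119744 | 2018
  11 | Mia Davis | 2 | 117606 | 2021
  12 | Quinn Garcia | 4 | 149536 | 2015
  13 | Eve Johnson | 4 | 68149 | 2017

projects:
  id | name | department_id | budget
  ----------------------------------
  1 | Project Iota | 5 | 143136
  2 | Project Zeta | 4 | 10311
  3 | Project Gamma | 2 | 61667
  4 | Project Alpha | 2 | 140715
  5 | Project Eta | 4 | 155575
SELECT hire_year, SUM(salary) AS sum_salary FROM employees GROUP BY hire_year

Execution result:
hire_year | sum_salary
2015 | 261796
2016 | 83762
2017 | 244862
2018 | 333085
2019 | 40114
2021 | 217986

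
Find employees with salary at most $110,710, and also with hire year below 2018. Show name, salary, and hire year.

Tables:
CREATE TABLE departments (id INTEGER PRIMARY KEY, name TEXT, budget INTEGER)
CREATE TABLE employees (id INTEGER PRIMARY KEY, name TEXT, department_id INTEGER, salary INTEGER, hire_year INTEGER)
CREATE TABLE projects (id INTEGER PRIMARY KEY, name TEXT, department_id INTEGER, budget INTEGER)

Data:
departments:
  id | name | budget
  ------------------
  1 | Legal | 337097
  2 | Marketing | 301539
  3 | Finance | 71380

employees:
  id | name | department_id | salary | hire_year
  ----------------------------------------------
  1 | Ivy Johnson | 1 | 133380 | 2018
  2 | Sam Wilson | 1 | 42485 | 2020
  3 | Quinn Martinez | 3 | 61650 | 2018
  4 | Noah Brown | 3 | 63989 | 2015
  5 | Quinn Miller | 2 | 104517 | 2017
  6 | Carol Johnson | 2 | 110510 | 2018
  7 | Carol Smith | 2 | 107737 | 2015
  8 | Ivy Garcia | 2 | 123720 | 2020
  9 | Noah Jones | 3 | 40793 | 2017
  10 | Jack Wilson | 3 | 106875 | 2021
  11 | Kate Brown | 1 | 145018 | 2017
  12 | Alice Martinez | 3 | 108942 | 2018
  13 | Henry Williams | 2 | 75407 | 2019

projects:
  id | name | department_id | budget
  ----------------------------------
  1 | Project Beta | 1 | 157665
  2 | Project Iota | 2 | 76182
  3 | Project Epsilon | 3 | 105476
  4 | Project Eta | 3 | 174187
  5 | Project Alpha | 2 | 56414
SELECT name, salary, hire_year FROM employees WHERE salary <= 110710 AND hire_year < 2018

Execution result:
name | salary | hire_year
Noah Brown | 63989 | 2015
Quinn Miller | 104517 | 2017
Carol Smith | 107737 | 2015
Noah Jones | 40793 | 2017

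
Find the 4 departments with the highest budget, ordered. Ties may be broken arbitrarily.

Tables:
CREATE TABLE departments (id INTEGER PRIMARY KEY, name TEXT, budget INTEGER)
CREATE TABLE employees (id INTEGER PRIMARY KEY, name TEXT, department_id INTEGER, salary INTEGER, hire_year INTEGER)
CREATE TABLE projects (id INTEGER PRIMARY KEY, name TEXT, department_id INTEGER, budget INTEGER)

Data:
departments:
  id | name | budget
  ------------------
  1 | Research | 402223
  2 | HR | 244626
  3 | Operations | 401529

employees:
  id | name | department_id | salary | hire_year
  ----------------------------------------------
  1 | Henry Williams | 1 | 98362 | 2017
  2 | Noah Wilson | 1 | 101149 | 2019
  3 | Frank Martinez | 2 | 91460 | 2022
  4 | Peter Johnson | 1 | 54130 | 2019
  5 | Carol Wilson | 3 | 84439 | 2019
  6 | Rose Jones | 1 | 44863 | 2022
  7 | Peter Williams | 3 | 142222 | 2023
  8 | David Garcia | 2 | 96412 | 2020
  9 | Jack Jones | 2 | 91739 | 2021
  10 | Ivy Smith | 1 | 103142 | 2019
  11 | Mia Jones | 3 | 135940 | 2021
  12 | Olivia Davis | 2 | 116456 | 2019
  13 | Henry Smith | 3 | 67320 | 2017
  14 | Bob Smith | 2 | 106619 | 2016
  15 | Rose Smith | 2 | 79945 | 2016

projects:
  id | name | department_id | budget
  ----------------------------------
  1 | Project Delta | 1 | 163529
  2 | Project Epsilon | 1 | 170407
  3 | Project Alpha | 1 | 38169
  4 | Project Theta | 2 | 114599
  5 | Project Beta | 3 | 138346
SELECT name, budget FROM departments ORDER BY budget DESC LIMIT 4

Execution result:
name | budget
Research | 402223
Operations | 401529
HR | 244626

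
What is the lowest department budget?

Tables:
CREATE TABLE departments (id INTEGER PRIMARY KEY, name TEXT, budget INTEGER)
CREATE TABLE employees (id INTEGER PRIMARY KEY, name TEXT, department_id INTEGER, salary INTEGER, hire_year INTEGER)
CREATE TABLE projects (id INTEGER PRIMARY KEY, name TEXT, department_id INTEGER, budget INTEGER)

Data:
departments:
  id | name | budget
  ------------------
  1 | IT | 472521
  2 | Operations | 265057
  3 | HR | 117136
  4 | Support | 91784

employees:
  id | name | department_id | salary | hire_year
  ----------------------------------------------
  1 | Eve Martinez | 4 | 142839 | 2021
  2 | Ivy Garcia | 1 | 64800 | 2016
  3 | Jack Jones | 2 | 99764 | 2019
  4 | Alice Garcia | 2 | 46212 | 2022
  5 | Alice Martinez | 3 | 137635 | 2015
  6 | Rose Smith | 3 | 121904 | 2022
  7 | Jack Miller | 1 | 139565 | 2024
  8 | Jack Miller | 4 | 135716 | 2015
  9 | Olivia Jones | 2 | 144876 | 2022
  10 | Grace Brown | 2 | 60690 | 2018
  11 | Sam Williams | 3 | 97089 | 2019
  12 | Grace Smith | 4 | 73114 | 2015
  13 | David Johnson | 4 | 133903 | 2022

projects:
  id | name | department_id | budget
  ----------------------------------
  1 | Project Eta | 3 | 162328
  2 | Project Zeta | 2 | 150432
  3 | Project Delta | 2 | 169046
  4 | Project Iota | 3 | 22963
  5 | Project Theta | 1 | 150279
SELECT MIN(budget) FROM departments

Execution result:
91784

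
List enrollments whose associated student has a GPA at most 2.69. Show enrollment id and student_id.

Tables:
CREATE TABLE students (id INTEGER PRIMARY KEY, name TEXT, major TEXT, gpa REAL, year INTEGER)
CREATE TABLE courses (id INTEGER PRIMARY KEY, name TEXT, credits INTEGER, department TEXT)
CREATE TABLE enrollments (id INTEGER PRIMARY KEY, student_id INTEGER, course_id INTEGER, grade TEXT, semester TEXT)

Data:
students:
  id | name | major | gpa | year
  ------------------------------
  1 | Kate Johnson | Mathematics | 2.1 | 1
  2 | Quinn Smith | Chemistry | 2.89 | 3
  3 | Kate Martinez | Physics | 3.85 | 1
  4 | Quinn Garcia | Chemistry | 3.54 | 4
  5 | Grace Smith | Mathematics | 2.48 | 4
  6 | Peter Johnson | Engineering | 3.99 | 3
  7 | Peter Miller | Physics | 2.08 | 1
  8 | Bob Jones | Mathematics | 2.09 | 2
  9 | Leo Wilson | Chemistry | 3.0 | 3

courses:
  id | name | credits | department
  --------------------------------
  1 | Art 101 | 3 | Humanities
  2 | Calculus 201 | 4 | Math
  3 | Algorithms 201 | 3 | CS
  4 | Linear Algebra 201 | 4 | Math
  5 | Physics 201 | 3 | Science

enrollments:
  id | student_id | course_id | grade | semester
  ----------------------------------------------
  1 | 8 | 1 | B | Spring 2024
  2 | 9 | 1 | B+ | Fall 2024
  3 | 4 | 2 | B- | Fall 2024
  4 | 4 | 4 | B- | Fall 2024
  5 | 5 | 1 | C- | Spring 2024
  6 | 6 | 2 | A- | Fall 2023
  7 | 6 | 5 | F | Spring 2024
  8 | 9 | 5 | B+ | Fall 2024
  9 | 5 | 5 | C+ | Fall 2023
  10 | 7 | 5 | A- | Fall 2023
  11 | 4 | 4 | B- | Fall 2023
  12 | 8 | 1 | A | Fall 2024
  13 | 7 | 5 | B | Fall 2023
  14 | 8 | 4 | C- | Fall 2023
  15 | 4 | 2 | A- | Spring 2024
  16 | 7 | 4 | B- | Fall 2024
SELECT id, student_id FROM enrollments WHERE student_id IN (SELECT id FROM students WHERE gpa <= 2.69)

Execution result:
id | student_id
1 | 8
5 | 5
9 | 5
10 | 7
12 | 8
13 | 7
14 | 8
16 | 7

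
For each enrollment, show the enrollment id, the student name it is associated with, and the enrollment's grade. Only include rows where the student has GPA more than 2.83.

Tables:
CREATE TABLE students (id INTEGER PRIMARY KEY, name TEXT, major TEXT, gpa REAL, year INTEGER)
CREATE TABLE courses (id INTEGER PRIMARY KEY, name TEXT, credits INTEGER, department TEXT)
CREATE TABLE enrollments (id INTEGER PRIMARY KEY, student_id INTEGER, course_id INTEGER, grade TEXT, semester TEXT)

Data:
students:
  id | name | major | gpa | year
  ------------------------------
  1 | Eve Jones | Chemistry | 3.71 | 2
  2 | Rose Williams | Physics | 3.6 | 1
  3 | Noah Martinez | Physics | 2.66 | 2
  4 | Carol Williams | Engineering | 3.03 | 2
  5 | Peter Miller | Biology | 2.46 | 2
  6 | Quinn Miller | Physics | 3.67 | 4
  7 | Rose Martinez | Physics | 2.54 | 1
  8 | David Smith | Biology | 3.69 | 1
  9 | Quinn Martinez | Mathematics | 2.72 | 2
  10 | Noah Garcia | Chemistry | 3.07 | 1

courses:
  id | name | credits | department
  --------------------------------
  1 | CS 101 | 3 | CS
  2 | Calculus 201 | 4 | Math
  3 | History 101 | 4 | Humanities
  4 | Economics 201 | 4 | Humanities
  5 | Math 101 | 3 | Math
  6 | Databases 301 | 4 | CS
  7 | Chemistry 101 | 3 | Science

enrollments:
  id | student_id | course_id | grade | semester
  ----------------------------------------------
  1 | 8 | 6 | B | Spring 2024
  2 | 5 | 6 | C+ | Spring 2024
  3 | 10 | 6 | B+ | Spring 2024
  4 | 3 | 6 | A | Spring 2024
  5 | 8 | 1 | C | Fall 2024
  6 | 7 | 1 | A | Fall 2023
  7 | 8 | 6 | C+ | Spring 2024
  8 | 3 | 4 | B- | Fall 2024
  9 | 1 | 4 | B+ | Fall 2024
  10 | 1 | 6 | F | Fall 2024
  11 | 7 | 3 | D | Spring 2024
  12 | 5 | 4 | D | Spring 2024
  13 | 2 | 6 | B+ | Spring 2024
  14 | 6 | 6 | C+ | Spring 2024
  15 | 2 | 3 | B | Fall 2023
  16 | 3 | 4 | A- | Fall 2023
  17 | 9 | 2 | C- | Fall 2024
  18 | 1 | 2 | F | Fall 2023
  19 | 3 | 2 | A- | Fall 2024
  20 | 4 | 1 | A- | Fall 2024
SELECT c.id, p.name AS student, c.grade FROM enrollments c JOIN students p ON c.student_id = p.id WHERE p.gpa > 2.83

Execution result:
id | student | grade
1 | David Smith | B
3 | Noah Garcia | B+
5 | David Smith | C
7 | David Smith | C+
9 | Eve Jones | B+
10 | Eve Jones | F
13 | Rose Williams | B+
14 | Quinn Miller | C+
15 | Rose Williams | B
18 | Eve Jones | F
20 | Carol Williams | A-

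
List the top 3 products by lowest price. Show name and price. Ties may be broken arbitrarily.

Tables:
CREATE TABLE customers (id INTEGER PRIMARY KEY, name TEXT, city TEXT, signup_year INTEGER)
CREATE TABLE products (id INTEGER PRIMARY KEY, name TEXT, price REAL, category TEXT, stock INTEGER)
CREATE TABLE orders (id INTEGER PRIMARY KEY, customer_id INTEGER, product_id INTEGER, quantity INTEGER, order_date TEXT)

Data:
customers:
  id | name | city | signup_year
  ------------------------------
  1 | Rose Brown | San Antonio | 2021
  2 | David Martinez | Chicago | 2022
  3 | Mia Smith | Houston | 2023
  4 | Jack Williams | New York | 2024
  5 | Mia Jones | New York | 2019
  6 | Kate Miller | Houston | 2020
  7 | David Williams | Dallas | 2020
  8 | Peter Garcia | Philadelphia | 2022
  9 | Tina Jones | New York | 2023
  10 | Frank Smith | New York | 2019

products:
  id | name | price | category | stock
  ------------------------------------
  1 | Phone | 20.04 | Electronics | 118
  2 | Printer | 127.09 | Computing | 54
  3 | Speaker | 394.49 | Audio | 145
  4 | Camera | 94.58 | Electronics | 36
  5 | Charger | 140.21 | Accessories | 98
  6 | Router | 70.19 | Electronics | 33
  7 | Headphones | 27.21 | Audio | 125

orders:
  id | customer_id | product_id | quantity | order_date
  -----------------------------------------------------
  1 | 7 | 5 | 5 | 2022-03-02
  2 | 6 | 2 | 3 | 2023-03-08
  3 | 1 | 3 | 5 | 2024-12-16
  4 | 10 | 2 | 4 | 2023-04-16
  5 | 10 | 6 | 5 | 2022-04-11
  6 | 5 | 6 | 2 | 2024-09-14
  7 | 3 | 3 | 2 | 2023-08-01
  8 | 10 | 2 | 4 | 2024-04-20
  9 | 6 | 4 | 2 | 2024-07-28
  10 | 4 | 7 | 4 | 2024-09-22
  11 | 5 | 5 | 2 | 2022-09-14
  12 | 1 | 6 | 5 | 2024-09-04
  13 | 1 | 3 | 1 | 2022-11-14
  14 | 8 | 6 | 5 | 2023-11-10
SELECT name, price FROM products ORDER BY price ASC LIMIT 3

Execution result:
name | price
Phone | 20.04
Headphones | 27.21
Router | 70.19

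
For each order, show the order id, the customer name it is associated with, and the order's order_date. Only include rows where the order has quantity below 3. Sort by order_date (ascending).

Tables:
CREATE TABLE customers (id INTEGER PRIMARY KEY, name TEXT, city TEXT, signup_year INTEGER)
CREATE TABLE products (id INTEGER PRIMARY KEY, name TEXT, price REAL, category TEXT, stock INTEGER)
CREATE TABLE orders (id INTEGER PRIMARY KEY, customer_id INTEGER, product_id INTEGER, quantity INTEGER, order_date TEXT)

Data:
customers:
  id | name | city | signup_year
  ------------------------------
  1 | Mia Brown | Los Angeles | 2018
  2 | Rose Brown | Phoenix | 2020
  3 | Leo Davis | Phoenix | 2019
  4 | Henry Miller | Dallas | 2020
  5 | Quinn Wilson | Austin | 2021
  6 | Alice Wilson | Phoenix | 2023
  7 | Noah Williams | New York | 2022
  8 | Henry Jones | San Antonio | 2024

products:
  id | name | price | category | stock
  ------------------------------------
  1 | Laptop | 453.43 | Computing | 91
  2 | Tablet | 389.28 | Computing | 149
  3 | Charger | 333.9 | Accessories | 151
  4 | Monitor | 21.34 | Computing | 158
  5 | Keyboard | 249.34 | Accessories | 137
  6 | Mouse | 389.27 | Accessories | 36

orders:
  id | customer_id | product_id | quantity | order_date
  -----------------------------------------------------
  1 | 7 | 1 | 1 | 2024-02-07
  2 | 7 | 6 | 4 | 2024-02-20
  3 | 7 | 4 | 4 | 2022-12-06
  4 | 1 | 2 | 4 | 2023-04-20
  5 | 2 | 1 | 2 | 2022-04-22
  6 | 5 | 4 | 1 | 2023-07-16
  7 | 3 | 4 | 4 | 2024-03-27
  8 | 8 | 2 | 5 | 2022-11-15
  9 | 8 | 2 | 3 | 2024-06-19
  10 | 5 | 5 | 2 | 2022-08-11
SELECT c.id, p.name AS customer, c.order_date FROM orders c JOIN customers p ON c.customer_id = p.id WHERE c.quantity < 3 ORDER BY c.order_date ASC

Execution result:
id | customer | order_date
5 | Rose Brown | 2022-04-22
10 | Quinn Wilson | 2022-08-11
6 | Quinn Wilson | 2023-07-16
1 | Noah Williams | 2024-02-07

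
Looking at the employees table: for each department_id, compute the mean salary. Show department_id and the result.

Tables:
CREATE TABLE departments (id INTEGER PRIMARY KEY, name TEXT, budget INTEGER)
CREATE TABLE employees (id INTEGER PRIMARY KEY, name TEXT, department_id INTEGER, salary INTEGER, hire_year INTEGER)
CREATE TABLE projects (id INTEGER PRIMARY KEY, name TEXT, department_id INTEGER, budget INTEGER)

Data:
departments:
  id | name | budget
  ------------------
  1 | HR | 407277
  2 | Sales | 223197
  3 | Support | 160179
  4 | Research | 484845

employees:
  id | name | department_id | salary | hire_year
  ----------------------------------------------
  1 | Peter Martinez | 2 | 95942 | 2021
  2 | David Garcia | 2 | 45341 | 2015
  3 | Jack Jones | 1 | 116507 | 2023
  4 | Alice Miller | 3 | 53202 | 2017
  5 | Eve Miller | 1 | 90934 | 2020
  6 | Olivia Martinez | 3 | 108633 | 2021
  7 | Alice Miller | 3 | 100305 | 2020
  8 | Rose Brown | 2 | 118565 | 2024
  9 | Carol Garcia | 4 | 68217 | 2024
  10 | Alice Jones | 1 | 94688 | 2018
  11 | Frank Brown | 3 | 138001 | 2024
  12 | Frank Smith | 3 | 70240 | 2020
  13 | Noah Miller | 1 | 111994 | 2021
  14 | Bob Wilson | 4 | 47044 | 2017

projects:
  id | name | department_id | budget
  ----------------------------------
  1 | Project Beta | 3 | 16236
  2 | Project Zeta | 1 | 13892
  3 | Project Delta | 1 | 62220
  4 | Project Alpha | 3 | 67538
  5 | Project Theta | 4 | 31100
SELECT department_id, AVG(salary) AS avg_salary FROM employees GROUP BY department_id

Execution result:
department_id | avg_salary
1 | 103530.75
2 | 86616.00
3 | 94076.20
4 | 57630.50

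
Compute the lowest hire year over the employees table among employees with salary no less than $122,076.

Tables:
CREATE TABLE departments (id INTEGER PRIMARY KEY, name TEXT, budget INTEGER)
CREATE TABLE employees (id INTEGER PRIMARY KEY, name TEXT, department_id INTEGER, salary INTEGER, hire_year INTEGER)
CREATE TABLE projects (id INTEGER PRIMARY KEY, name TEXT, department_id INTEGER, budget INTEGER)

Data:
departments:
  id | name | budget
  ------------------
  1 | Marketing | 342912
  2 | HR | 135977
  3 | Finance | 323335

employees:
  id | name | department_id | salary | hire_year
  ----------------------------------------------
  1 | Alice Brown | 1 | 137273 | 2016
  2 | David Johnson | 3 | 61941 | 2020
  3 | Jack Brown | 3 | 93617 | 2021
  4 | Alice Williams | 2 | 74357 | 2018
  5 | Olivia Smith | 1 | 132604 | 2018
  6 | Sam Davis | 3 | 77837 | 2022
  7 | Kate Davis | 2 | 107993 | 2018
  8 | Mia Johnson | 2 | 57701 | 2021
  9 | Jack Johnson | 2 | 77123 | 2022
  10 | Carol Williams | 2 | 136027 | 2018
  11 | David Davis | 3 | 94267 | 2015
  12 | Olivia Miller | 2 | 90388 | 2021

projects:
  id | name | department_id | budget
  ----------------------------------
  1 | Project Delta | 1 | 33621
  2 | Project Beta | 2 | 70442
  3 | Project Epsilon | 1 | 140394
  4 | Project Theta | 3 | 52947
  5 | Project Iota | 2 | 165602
SELECT MIN(hire_year) FROM employees WHERE salary >= 122076

Execution result:
2016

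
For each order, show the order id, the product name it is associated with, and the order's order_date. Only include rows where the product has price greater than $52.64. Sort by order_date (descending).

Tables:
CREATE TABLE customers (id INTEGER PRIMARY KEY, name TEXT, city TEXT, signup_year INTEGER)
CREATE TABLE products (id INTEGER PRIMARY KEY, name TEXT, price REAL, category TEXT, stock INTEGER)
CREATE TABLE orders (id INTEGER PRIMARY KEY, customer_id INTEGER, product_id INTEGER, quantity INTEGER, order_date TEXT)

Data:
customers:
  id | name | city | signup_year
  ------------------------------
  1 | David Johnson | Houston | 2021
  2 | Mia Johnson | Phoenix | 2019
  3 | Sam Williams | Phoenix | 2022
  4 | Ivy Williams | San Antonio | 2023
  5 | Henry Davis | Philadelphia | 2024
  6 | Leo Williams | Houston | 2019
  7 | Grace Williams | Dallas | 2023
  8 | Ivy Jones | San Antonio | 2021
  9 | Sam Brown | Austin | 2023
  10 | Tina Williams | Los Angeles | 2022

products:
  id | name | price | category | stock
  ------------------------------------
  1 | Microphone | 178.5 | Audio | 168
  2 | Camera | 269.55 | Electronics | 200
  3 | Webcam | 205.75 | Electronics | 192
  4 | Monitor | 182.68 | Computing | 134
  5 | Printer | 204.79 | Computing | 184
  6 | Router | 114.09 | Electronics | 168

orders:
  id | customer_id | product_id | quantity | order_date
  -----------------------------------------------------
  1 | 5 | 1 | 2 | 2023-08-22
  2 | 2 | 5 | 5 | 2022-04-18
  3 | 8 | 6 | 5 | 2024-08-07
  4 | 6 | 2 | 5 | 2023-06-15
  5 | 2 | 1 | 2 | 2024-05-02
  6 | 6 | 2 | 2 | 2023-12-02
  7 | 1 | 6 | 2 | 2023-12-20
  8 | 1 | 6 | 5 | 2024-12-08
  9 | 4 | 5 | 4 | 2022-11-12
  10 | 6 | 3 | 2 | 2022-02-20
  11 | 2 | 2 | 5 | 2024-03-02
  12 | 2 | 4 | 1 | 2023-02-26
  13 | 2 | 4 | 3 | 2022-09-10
SELECT c.id, p.name AS product, c.order_date FROM orders c JOIN products p ON c.product_id = p.id WHERE p.price > 52.64 ORDER BY c.order_date DESC

Execution result:
id | product | order_date
8 | Router | 2024-12-08
3 | Router | 2024-08-07
5 | Microphone | 2024-05-02
11 | Camera | 2024-03-02
7 | Router | 2023-12-20
6 | Camera | 2023-12-02
1 | Microphone | 2023-08-22
4 | Camera | 2023-06-15
12 | Monitor | 2023-02-26
9 | Printer | 2022-11-12
13 | Monitor | 2022-09-10
2 | Printer | 2022-04-18
10 | Webcam | 2022-02-20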